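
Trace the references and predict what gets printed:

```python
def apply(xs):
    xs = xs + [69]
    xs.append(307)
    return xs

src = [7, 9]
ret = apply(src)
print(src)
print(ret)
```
[7, 9]
[7, 9, 69, 307]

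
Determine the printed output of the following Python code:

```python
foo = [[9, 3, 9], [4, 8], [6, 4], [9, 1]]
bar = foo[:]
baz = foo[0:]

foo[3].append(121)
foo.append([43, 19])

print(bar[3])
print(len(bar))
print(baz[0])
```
[9, 1, 121]
4
[9, 3, 9]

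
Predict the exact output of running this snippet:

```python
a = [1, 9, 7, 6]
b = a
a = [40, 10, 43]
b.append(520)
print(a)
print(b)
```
[40, 10, 43]
[1, 9, 7, 6, 520]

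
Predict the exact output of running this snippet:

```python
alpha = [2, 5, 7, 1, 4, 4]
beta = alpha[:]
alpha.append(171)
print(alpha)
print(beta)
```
[2, 5, 7, 1, 4, 4, 171]
[2, 5, 7, 1, 4, 4]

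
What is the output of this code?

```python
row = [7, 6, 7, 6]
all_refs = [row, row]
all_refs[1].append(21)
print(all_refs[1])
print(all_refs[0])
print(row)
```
[7, 6, 7, 6, 21]
[7, 6, 7, 6, 21]
[7, 6, 7, 6, 21]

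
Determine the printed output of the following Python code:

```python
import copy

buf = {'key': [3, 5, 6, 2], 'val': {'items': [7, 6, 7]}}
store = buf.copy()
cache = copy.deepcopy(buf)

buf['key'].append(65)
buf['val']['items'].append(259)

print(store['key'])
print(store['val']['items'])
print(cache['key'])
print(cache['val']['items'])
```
[3, 5, 6, 2, 65]
[7, 6, 7, 259]
[3, 5, 6, 2]
[7, 6, 7]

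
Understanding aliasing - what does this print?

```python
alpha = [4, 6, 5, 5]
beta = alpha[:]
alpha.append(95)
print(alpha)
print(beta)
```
[4, 6, 5, 5, 95]
[4, 6, 5, 5]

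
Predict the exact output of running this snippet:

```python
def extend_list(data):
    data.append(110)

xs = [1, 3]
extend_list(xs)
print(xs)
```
[1, 3, 110]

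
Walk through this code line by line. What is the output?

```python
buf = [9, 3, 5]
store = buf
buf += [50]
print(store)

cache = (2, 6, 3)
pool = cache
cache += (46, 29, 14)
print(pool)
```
[9, 3, 5, 50]
(2, 6, 3)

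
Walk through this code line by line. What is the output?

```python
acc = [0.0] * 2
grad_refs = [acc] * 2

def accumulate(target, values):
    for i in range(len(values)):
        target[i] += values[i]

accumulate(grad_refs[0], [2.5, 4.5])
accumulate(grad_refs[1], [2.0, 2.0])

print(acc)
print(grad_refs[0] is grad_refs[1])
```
[4.5, 6.5]
True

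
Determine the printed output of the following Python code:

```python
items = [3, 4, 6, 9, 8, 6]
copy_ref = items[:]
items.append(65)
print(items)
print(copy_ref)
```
[3, 4, 6, 9, 8, 6, 65]
[3, 4, 6, 9, 8, 6]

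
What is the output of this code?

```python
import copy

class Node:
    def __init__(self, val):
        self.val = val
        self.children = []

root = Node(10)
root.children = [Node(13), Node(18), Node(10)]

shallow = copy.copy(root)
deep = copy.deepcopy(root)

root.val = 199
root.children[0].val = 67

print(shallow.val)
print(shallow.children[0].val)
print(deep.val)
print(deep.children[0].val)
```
10
67
10
13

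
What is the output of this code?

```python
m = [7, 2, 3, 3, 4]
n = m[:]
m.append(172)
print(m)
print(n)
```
[7, 2, 3, 3, 4, 172]
[7, 2, 3, 3, 4]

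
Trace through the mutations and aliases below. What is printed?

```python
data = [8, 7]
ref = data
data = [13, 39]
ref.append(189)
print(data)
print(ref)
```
[13, 39]
[8, 7, 189]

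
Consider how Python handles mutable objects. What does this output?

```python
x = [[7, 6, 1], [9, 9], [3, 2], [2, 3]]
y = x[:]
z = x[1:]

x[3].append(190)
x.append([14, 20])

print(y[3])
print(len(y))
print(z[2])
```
[2, 3, 190]
4
[2, 3, 190]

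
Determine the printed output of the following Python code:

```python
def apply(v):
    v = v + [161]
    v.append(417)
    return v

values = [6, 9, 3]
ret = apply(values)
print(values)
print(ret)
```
[6, 9, 3]
[6, 9, 3, 161, 417]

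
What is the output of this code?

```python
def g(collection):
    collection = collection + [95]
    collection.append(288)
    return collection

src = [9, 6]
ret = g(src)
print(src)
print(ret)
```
[9, 6]
[9, 6, 95, 288]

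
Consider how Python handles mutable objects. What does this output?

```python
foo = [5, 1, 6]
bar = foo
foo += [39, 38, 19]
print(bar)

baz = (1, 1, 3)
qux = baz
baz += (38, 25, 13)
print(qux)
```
[5, 1, 6, 39, 38, 19]
(1, 1, 3)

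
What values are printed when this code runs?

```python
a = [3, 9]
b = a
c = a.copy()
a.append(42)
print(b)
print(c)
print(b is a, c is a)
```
[3, 9, 42]
[3, 9]
True False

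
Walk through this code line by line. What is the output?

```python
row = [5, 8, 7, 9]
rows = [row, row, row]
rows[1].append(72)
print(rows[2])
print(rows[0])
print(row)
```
[5, 8, 7, 9, 72]
[5, 8, 7, 9, 72]
[5, 8, 7, 9, 72]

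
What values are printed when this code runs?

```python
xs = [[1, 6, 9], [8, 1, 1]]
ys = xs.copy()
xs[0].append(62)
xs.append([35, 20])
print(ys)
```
[[1, 6, 9, 62], [8, 1, 1]]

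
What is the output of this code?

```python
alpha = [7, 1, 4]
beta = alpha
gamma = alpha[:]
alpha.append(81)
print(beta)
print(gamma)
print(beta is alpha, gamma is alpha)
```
[7, 1, 4, 81]
[7, 1, 4]
True False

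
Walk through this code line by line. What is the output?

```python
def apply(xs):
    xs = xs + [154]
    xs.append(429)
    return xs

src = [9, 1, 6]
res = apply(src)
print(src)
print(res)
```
[9, 1, 6]
[9, 1, 6, 154, 429]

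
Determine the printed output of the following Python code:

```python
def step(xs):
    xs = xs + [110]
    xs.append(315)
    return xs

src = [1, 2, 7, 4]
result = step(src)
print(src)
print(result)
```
[1, 2, 7, 4]
[1, 2, 7, 4, 110, 315]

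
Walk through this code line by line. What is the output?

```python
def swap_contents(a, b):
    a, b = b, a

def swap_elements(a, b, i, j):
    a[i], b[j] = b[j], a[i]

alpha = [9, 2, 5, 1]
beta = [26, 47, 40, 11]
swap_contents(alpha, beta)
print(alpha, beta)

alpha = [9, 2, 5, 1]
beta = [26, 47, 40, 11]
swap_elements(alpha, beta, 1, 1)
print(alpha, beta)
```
[9, 2, 5, 1] [26, 47, 40, 11]
[9, 47, 5, 1] [26, 2, 40, 11]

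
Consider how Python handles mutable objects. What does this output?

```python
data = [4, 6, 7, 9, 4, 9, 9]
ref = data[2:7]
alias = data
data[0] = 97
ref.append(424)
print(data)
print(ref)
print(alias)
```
[97, 6, 7, 9, 4, 9, 9]
[7, 9, 4, 9, 9, 424]
[97, 6, 7, 9, 4, 9, 9]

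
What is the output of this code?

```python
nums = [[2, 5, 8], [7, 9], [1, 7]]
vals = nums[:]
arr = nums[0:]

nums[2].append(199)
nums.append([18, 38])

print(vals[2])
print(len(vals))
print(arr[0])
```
[1, 7, 199]
3
[2, 5, 8]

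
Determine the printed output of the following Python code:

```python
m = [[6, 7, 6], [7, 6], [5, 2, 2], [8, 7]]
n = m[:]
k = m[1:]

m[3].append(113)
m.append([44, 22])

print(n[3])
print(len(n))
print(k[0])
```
[8, 7, 113]
4
[7, 6]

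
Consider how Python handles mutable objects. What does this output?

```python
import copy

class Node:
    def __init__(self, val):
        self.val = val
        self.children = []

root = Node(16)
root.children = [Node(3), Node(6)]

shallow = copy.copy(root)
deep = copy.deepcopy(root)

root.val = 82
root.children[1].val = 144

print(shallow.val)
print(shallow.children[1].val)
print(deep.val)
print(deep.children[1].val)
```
16
144
16
6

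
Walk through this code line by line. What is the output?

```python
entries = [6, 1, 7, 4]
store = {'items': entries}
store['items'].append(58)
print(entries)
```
[6, 1, 7, 4, 58]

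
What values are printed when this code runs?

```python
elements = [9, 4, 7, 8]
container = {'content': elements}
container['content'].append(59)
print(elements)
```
[9, 4, 7, 8, 59]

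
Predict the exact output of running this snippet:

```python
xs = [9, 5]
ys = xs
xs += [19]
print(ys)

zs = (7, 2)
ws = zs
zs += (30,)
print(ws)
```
[9, 5, 19]
(7, 2)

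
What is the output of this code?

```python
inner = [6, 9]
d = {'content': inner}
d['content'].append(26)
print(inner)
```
[6, 9, 26]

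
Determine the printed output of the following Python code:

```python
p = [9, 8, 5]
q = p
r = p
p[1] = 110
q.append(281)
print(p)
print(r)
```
[9, 110, 5, 281]
[9, 110, 5, 281]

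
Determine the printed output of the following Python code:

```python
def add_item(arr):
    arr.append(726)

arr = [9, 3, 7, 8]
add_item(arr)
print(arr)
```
[9, 3, 7, 8, 726]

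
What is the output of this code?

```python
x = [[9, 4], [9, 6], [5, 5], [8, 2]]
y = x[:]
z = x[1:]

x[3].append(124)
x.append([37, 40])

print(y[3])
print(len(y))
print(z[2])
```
[8, 2, 124]
4
[8, 2, 124]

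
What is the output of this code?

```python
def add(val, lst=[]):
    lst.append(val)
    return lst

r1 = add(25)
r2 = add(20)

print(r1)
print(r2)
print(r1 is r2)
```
[25, 20]
[25, 20]
True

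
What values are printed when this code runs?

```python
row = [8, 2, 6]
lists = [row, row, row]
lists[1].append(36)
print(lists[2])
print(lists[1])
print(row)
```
[8, 2, 6, 36]
[8, 2, 6, 36]
[8, 2, 6, 36]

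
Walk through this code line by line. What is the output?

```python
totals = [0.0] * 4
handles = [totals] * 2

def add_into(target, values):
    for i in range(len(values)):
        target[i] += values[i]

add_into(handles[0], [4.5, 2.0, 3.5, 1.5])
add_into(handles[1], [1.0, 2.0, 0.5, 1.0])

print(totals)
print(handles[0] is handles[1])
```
[5.5, 4.0, 4.0, 2.5]
True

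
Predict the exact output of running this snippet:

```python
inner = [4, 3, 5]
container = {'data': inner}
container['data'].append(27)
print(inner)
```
[4, 3, 5, 27]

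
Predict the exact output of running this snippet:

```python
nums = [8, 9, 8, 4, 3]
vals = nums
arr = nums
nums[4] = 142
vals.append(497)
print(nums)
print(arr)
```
[8, 9, 8, 4, 142, 497]
[8, 9, 8, 4, 142, 497]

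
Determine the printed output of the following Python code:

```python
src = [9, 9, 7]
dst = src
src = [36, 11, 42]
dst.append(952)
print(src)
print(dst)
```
[36, 11, 42]
[9, 9, 7, 952]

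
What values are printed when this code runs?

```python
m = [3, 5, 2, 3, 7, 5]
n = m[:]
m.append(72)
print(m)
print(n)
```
[3, 5, 2, 3, 7, 5, 72]
[3, 5, 2, 3, 7, 5]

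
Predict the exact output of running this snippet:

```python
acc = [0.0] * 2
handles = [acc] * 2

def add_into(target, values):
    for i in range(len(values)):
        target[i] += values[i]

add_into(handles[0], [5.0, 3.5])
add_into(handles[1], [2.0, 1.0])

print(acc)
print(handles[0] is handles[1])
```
[7.0, 4.5]
True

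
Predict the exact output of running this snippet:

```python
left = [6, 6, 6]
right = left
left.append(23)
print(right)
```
[6, 6, 6, 23]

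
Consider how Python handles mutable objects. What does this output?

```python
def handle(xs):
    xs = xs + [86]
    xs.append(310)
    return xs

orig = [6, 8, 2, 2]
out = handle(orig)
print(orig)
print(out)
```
[6, 8, 2, 2]
[6, 8, 2, 2, 86, 310]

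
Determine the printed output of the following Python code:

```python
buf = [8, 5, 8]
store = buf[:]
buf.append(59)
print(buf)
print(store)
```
[8, 5, 8, 59]
[8, 5, 8]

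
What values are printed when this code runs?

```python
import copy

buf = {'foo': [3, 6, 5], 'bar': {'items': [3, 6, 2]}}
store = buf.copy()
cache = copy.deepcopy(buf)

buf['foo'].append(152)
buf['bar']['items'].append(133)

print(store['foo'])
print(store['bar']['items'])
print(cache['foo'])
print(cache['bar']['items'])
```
[3, 6, 5, 152]
[3, 6, 2, 133]
[3, 6, 5]
[3, 6, 2]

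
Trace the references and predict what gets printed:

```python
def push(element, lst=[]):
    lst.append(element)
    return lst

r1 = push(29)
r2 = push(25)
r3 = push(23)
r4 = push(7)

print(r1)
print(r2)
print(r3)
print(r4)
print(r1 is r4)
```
[29, 25, 23, 7]
[29, 25, 23, 7]
[29, 25, 23, 7]
[29, 25, 23, 7]
True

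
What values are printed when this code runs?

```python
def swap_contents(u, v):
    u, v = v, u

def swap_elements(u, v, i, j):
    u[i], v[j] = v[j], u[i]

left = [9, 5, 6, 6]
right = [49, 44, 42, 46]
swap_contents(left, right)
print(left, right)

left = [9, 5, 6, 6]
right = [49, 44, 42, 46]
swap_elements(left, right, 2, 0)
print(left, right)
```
[9, 5, 6, 6] [49, 44, 42, 46]
[9, 5, 49, 6] [6, 44, 42, 46]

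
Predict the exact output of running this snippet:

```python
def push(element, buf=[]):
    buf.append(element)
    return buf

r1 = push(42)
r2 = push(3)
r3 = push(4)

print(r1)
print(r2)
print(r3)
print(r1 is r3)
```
[42, 3, 4]
[42, 3, 4]
[42, 3, 4]
True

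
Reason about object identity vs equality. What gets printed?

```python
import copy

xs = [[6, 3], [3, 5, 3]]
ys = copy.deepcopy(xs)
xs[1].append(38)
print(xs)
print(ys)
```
[[6, 3], [3, 5, 3, 38]]
[[6, 3], [3, 5, 3]]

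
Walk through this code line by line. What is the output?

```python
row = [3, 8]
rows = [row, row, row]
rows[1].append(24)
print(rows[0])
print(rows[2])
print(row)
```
[3, 8, 24]
[3, 8, 24]
[3, 8, 24]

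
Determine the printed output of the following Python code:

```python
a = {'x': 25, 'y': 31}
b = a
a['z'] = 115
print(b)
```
{'x': 25, 'y': 31, 'z': 115}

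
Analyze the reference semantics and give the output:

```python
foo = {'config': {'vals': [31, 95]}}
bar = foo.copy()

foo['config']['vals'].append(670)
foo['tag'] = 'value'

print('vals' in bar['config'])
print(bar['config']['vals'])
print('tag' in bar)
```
True
[31, 95, 670]
False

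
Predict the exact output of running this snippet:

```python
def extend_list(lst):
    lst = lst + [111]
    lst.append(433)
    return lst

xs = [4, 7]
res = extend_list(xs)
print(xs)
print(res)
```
[4, 7]
[4, 7, 111, 433]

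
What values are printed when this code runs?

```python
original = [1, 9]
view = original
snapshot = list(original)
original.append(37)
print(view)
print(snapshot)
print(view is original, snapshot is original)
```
[1, 9, 37]
[1, 9]
True False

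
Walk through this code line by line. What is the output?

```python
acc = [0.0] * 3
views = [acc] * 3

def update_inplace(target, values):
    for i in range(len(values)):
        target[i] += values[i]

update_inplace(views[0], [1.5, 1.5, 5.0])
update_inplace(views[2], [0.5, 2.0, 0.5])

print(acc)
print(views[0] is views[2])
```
[2.0, 3.5, 5.5]
True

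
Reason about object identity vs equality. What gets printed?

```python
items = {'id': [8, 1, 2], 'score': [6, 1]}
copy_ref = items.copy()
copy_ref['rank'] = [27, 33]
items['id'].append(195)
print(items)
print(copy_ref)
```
{'id': [8, 1, 2, 195], 'score': [6, 1]}
{'id': [8, 1, 2, 195], 'score': [6, 1], 'rank': [27, 33]}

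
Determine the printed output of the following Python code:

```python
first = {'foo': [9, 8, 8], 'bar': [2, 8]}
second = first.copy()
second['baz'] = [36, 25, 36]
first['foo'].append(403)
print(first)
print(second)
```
{'foo': [9, 8, 8, 403], 'bar': [2, 8]}
{'foo': [9, 8, 8, 403], 'bar': [2, 8], 'baz': [36, 25, 36]}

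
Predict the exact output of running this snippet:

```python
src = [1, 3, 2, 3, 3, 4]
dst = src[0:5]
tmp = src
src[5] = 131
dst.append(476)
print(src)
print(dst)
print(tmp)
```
[1, 3, 2, 3, 3, 131]
[1, 3, 2, 3, 3, 476]
[1, 3, 2, 3, 3, 131]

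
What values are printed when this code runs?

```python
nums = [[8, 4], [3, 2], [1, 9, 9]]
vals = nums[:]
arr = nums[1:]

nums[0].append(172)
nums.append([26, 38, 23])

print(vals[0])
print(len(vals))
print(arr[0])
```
[8, 4, 172]
3
[3, 2]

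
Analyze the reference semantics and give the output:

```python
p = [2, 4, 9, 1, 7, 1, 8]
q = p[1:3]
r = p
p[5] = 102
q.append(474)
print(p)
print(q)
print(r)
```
[2, 4, 9, 1, 7, 102, 8]
[4, 9, 474]
[2, 4, 9, 1, 7, 102, 8]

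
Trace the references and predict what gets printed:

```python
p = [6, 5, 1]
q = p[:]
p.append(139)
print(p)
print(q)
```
[6, 5, 1, 139]
[6, 5, 1]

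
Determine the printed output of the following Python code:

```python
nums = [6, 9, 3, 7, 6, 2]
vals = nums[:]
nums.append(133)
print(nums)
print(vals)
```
[6, 9, 3, 7, 6, 2, 133]
[6, 9, 3, 7, 6, 2]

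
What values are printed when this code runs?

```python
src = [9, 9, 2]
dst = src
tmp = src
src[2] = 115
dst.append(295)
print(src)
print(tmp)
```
[9, 9, 115, 295]
[9, 9, 115, 295]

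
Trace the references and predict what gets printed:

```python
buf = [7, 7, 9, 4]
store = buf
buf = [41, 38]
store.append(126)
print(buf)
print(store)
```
[41, 38]
[7, 7, 9, 4, 126]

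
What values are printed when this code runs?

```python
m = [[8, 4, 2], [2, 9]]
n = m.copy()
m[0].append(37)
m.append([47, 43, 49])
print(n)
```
[[8, 4, 2, 37], [2, 9]]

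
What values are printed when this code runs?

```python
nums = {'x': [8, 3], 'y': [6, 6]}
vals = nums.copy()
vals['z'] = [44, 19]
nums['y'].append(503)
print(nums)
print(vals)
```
{'x': [8, 3], 'y': [6, 6, 503]}
{'x': [8, 3], 'y': [6, 6, 503], 'z': [44, 19]}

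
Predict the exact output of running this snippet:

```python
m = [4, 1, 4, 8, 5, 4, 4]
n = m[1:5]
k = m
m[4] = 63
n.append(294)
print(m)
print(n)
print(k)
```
[4, 1, 4, 8, 63, 4, 4]
[1, 4, 8, 5, 294]
[4, 1, 4, 8, 63, 4, 4]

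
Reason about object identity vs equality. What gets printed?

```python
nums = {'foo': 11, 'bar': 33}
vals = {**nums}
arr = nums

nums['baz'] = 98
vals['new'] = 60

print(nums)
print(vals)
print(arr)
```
{'foo': 11, 'bar': 33, 'baz': 98}
{'foo': 11, 'bar': 33, 'new': 60}
{'foo': 11, 'bar': 33, 'baz': 98}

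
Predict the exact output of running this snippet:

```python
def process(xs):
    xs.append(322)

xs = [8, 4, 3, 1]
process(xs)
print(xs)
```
[8, 4, 3, 1, 322]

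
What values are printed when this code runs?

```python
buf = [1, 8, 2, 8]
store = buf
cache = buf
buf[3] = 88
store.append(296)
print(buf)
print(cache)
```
[1, 8, 2, 88, 296]
[1, 8, 2, 88, 296]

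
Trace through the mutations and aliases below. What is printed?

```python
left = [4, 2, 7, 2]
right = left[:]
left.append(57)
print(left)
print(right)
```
[4, 2, 7, 2, 57]
[4, 2, 7, 2]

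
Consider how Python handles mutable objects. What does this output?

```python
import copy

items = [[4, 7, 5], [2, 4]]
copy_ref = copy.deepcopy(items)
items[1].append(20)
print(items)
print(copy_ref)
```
[[4, 7, 5], [2, 4, 20]]
[[4, 7, 5], [2, 4]]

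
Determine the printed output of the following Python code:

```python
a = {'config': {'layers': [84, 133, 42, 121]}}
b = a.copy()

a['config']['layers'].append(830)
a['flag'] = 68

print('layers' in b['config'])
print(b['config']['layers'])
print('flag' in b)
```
True
[84, 133, 42, 121, 830]
False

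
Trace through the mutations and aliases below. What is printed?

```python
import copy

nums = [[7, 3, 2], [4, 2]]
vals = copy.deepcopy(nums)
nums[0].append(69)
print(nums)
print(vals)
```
[[7, 3, 2, 69], [4, 2]]
[[7, 3, 2], [4, 2]]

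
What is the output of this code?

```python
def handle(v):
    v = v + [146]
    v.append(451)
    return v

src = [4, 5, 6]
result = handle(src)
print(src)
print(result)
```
[4, 5, 6]
[4, 5, 6, 146, 451]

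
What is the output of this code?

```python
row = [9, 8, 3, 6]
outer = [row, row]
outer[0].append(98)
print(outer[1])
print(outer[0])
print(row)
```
[9, 8, 3, 6, 98]
[9, 8, 3, 6, 98]
[9, 8, 3, 6, 98]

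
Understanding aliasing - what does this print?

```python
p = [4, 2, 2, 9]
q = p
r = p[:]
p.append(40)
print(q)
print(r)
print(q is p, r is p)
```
[4, 2, 2, 9, 40]
[4, 2, 2, 9]
True False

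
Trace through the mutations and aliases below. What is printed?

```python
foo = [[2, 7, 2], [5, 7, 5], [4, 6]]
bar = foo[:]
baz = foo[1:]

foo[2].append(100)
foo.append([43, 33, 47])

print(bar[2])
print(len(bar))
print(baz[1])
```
[4, 6, 100]
3
[4, 6, 100]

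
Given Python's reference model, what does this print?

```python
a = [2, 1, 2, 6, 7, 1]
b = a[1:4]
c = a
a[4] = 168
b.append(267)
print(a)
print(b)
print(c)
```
[2, 1, 2, 6, 168, 1]
[1, 2, 6, 267]
[2, 1, 2, 6, 168, 1]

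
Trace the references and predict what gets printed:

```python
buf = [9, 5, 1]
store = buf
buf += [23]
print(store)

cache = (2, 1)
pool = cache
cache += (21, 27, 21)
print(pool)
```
[9, 5, 1, 23]
(2, 1)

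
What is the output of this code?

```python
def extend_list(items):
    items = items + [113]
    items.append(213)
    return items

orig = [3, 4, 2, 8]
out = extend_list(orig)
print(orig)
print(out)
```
[3, 4, 2, 8]
[3, 4, 2, 8, 113, 213]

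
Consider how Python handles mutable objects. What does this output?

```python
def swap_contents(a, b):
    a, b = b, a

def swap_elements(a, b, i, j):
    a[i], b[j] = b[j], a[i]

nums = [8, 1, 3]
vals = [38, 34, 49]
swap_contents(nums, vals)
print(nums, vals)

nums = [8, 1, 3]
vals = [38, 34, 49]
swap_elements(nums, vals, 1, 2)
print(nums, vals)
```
[8, 1, 3] [38, 34, 49]
[8, 49, 3] [38, 34, 1]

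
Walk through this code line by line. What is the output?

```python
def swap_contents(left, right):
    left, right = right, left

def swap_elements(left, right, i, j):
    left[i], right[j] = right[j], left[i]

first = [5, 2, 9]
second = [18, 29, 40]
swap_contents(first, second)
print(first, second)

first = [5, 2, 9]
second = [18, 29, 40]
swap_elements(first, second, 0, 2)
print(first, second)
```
[5, 2, 9] [18, 29, 40]
[40, 2, 9] [18, 29, 5]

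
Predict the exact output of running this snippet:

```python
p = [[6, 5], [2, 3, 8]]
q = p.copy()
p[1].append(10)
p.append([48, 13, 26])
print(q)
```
[[6, 5], [2, 3, 8, 10]]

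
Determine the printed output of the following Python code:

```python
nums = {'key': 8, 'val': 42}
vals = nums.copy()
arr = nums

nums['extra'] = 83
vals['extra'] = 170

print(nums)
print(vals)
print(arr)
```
{'key': 8, 'val': 42, 'extra': 83}
{'key': 8, 'val': 42, 'extra': 170}
{'key': 8, 'val': 42, 'extra': 83}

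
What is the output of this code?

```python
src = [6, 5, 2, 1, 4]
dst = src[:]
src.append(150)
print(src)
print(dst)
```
[6, 5, 2, 1, 4, 150]
[6, 5, 2, 1, 4]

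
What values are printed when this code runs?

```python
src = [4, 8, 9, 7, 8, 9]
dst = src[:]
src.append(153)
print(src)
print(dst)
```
[4, 8, 9, 7, 8, 9, 153]
[4, 8, 9, 7, 8, 9]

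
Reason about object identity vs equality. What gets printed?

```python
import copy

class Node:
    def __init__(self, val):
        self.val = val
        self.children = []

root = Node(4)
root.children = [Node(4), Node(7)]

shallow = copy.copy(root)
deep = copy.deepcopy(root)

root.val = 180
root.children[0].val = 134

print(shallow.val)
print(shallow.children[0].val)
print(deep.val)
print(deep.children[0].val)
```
4
134
4
4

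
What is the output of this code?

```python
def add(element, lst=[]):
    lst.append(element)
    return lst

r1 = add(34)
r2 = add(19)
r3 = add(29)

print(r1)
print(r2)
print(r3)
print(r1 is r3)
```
[34, 19, 29]
[34, 19, 29]
[34, 19, 29]
True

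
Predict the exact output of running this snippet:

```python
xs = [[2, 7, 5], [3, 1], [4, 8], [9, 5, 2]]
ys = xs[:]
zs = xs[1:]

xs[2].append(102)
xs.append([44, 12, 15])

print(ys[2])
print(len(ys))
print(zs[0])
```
[4, 8, 102]
4
[3, 1]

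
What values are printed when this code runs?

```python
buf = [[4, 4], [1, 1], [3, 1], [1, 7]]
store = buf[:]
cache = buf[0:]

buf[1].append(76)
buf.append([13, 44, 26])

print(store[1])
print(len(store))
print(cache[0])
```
[1, 1, 76]
4
[4, 4]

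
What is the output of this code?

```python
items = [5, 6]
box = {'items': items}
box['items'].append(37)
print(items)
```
[5, 6, 37]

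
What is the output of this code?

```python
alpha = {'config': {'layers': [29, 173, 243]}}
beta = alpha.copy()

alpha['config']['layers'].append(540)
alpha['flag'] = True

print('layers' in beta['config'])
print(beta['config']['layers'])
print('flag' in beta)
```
True
[29, 173, 243, 540]
False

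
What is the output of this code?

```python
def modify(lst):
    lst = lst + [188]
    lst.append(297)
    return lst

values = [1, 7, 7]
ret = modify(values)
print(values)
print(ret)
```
[1, 7, 7]
[1, 7, 7, 188, 297]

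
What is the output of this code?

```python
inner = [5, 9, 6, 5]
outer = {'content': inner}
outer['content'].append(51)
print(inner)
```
[5, 9, 6, 5, 51]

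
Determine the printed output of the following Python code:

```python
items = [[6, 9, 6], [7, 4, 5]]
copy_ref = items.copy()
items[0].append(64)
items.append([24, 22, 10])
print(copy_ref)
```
[[6, 9, 6, 64], [7, 4, 5]]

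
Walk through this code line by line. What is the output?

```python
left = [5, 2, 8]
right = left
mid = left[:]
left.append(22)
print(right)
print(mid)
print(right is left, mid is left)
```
[5, 2, 8, 22]
[5, 2, 8]
True False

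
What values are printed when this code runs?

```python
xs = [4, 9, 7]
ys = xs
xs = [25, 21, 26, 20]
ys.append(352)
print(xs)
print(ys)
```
[25, 21, 26, 20]
[4, 9, 7, 352]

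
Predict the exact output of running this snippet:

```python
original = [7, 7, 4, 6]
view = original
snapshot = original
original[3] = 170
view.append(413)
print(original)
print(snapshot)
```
[7, 7, 4, 170, 413]
[7, 7, 4, 170, 413]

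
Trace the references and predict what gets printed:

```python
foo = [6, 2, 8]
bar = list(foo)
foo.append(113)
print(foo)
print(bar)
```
[6, 2, 8, 113]
[6, 2, 8]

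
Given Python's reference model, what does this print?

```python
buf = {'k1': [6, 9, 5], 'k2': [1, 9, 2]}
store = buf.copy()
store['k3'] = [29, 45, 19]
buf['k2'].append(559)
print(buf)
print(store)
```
{'k1': [6, 9, 5], 'k2': [1, 9, 2, 559]}
{'k1': [6, 9, 5], 'k2': [1, 9, 2, 559], 'k3': [29, 45, 19]}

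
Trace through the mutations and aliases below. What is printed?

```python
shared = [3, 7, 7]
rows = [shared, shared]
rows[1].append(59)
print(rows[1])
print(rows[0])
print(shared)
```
[3, 7, 7, 59]
[3, 7, 7, 59]
[3, 7, 7, 59]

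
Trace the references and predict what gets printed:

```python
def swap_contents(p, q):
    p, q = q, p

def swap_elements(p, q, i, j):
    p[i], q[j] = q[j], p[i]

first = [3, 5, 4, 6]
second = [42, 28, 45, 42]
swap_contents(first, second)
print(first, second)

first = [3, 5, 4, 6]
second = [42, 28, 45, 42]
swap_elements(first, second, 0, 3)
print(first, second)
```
[3, 5, 4, 6] [42, 28, 45, 42]
[42, 5, 4, 6] [42, 28, 45, 3]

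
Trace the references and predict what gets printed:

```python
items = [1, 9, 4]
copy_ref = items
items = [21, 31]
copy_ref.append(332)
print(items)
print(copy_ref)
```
[21, 31]
[1, 9, 4, 332]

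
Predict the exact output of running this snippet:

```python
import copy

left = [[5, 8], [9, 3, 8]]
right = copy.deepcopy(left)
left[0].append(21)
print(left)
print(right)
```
[[5, 8, 21], [9, 3, 8]]
[[5, 8], [9, 3, 8]]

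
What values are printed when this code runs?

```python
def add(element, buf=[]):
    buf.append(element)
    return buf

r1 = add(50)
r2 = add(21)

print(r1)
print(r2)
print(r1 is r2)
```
[50, 21]
[50, 21]
True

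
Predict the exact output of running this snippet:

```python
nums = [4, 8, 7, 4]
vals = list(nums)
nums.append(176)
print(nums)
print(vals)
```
[4, 8, 7, 4, 176]
[4, 8, 7, 4]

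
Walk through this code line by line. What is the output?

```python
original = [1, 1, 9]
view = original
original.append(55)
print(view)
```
[1, 1, 9, 55]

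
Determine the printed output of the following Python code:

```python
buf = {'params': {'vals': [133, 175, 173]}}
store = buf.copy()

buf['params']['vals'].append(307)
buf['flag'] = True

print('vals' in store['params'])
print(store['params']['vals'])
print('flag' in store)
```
True
[133, 175, 173, 307]
False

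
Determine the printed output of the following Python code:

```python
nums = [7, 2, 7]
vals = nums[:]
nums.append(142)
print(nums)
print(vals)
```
[7, 2, 7, 142]
[7, 2, 7]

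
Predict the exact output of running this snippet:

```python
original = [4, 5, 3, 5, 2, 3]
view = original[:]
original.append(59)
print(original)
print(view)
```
[4, 5, 3, 5, 2, 3, 59]
[4, 5, 3, 5, 2, 3]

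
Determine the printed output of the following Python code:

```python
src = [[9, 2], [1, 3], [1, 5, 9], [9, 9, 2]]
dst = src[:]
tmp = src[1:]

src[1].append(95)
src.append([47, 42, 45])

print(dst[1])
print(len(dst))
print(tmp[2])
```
[1, 3, 95]
4
[9, 9, 2]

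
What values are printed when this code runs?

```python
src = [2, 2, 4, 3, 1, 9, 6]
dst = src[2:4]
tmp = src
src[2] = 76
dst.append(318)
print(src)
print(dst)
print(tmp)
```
[2, 2, 76, 3, 1, 9, 6]
[4, 3, 318]
[2, 2, 76, 3, 1, 9, 6]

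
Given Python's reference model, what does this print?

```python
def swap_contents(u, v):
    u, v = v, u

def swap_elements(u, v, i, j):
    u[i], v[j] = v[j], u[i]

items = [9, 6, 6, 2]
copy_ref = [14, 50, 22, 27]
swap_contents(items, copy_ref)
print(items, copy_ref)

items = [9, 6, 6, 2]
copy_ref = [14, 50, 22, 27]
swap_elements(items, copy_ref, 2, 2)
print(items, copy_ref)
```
[9, 6, 6, 2] [14, 50, 22, 27]
[9, 6, 22, 2] [14, 50, 6, 27]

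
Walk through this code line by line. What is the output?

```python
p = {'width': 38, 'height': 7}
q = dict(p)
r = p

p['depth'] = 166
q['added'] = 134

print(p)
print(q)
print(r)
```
{'width': 38, 'height': 7, 'depth': 166}
{'width': 38, 'height': 7, 'added': 134}
{'width': 38, 'height': 7, 'depth': 166}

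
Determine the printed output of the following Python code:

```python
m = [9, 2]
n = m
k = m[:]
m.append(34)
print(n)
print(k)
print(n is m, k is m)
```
[9, 2, 34]
[9, 2]
True False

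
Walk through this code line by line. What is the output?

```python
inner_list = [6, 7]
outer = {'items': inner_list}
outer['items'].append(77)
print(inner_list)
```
[6, 7, 77]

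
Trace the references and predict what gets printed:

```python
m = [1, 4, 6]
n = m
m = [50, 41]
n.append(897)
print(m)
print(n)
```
[50, 41]
[1, 4, 6, 897]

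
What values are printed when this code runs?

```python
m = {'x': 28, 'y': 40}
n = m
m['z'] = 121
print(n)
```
{'x': 28, 'y': 40, 'z': 121}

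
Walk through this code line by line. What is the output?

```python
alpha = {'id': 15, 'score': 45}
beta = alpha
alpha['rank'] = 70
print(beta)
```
{'id': 15, 'score': 45, 'rank': 70}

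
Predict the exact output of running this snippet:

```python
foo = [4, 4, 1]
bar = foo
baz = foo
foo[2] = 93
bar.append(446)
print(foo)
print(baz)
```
[4, 4, 93, 446]
[4, 4, 93, 446]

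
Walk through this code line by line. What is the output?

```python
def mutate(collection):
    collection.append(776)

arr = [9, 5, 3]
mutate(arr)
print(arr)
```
[9, 5, 3, 776]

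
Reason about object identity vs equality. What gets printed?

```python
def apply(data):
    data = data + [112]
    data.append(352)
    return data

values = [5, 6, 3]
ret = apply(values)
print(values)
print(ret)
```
[5, 6, 3]
[5, 6, 3, 112, 352]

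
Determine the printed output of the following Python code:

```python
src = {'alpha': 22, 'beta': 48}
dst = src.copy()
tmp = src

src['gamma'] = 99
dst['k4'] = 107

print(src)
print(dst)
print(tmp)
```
{'alpha': 22, 'beta': 48, 'gamma': 99}
{'alpha': 22, 'beta': 48, 'k4': 107}
{'alpha': 22, 'beta': 48, 'gamma': 99}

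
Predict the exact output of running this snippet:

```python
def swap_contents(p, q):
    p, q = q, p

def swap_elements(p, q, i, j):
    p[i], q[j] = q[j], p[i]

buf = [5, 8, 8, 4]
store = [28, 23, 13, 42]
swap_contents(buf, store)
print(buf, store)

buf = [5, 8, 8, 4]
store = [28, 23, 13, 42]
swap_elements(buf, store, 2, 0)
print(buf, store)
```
[5, 8, 8, 4] [28, 23, 13, 42]
[5, 8, 28, 4] [8, 23, 13, 42]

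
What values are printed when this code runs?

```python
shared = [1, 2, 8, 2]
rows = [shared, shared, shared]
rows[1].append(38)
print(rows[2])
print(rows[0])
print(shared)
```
[1, 2, 8, 2, 38]
[1, 2, 8, 2, 38]
[1, 2, 8, 2, 38]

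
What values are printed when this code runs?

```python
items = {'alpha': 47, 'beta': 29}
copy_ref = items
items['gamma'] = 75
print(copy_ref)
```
{'alpha': 47, 'beta': 29, 'gamma': 75}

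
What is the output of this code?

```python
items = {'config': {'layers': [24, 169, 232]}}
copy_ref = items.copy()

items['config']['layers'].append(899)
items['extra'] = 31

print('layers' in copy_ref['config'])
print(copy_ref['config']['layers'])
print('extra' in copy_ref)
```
True
[24, 169, 232, 899]
False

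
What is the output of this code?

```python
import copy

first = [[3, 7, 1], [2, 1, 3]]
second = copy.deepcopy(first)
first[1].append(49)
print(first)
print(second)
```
[[3, 7, 1], [2, 1, 3, 49]]
[[3, 7, 1], [2, 1, 3]]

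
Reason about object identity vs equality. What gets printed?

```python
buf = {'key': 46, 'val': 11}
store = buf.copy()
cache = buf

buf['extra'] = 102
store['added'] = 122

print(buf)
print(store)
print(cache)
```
{'key': 46, 'val': 11, 'extra': 102}
{'key': 46, 'val': 11, 'added': 122}
{'key': 46, 'val': 11, 'extra': 102}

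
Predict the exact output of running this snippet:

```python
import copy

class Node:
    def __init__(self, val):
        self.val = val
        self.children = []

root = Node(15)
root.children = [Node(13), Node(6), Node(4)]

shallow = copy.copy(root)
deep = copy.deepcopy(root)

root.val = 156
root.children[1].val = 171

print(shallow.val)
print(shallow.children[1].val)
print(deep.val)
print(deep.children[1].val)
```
15
171
15
6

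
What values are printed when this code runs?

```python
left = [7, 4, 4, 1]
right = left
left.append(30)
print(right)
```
[7, 4, 4, 1, 30]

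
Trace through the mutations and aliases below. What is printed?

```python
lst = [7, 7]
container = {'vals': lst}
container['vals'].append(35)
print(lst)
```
[7, 7, 35]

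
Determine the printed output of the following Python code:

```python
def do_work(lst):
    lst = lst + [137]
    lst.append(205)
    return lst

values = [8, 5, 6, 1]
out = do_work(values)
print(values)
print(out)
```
[8, 5, 6, 1]
[8, 5, 6, 1, 137, 205]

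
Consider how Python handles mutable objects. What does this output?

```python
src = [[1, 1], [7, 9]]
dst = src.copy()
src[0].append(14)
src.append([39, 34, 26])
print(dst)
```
[[1, 1, 14], [7, 9]]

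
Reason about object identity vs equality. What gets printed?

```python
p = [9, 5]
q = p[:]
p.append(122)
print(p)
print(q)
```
[9, 5, 122]
[9, 5]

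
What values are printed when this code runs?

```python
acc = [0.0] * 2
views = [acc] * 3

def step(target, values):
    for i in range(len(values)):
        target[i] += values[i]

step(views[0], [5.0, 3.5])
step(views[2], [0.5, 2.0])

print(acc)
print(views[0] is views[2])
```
[5.5, 5.5]
True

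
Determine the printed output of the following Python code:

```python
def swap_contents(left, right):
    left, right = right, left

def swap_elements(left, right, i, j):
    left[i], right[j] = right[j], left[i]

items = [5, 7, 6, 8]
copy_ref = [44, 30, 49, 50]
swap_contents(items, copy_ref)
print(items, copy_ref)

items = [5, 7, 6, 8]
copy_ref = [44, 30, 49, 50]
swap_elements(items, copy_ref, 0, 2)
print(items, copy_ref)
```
[5, 7, 6, 8] [44, 30, 49, 50]
[49, 7, 6, 8] [44, 30, 5, 50]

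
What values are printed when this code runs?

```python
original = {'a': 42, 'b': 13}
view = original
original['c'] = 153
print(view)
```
{'a': 42, 'b': 13, 'c': 153}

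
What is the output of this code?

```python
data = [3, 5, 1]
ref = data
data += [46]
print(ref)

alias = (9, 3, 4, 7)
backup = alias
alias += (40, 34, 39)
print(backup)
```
[3, 5, 1, 46]
(9, 3, 4, 7)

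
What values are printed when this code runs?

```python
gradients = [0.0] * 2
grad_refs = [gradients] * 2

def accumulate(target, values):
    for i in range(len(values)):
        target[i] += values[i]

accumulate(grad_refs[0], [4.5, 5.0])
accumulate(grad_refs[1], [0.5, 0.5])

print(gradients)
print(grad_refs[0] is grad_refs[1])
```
[5.0, 5.5]
True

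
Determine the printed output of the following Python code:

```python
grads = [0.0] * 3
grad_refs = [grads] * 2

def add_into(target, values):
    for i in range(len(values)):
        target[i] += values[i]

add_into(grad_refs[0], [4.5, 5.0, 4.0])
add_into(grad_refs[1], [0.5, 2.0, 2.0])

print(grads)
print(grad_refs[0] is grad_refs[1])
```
[5.0, 7.0, 6.0]
True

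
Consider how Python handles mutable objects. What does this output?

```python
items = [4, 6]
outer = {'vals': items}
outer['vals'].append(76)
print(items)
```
[4, 6, 76]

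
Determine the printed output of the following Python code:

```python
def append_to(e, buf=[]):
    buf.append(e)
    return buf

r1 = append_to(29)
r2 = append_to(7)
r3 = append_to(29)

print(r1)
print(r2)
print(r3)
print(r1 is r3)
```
[29, 7, 29]
[29, 7, 29]
[29, 7, 29]
True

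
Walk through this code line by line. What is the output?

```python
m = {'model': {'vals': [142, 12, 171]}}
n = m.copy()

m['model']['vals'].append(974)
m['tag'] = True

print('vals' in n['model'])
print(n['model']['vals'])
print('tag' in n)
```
True
[142, 12, 171, 974]
False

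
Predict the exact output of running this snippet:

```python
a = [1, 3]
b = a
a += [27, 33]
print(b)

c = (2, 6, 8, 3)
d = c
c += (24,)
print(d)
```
[1, 3, 27, 33]
(2, 6, 8, 3)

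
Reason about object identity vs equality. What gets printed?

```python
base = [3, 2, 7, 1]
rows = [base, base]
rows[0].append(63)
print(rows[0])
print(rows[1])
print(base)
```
[3, 2, 7, 1, 63]
[3, 2, 7, 1, 63]
[3, 2, 7, 1, 63]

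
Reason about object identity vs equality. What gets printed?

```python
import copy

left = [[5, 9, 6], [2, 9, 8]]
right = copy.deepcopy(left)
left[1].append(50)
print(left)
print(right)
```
[[5, 9, 6], [2, 9, 8, 50]]
[[5, 9, 6], [2, 9, 8]]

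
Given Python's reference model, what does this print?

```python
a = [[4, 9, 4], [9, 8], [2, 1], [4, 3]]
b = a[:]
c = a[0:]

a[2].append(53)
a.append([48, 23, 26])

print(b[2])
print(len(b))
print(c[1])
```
[2, 1, 53]
4
[9, 8]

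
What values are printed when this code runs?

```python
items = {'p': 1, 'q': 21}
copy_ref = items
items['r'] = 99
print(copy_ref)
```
{'p': 1, 'q': 21, 'r': 99}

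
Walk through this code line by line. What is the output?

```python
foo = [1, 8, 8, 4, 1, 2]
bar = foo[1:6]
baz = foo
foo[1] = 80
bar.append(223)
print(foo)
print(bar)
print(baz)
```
[1, 80, 8, 4, 1, 2]
[8, 8, 4, 1, 2, 223]
[1, 80, 8, 4, 1, 2]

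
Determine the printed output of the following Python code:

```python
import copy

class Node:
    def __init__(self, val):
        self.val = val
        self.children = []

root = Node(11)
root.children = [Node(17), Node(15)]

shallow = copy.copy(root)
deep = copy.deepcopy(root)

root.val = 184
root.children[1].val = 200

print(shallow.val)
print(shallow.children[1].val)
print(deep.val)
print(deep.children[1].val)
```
11
200
11
15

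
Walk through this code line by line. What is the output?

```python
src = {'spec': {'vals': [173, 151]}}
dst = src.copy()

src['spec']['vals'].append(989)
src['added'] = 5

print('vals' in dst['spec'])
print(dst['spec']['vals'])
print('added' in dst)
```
True
[173, 151, 989]
False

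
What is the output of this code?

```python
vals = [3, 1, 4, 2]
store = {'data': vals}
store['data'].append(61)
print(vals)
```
[3, 1, 4, 2, 61]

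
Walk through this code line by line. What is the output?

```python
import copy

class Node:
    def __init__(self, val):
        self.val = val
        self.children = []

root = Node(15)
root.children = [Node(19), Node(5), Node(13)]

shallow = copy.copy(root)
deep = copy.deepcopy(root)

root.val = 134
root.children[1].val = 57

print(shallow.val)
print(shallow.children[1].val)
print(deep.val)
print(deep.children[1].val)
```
15
57
15
5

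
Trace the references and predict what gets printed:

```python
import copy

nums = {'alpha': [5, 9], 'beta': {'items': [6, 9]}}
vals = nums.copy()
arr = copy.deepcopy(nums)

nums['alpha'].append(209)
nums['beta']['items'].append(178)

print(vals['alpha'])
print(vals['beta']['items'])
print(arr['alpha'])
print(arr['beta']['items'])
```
[5, 9, 209]
[6, 9, 178]
[5, 9]
[6, 9]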